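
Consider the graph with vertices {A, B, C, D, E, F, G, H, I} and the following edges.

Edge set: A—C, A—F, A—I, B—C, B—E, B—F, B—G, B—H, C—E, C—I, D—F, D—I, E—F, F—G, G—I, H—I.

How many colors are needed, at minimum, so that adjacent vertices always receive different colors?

B, F, G are pairwise adjacent, so at least 3 colors are needed.
3 colors suffice: color 1 → {B, I}; color 2 → {C, F, H}; color 3 → {A, D, E, G}. Each edge has distinct colors on its endpoints.

3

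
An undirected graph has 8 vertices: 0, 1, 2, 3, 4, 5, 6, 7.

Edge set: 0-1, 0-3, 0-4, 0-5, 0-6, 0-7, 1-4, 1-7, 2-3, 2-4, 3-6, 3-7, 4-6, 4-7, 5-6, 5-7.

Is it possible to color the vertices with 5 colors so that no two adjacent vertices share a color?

The chromatic number is 4. 0, 1, 4, 7 are mutually adjacent (a clique of size 4), so at least 4 colors are needed.
4 colors suffice: color red → {0, 2}; color blue → {6, 7}; color green → {3, 4, 5}; color yellow → {1}.
Since 5 ≥ 4, a proper 5-coloring certainly exists.

Yes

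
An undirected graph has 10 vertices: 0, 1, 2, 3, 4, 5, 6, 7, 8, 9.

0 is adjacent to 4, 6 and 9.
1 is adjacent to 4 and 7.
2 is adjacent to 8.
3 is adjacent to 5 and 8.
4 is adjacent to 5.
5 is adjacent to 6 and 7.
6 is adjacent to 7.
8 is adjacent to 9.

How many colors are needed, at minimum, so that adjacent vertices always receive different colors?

3

5, 6, 7 form a triangle, so at least 3 colors are needed.
3 colors suffice: color a → {0, 1, 5, 8}; color b → {2, 3, 4, 6, 9}; color c → {7}. Every edge joins two different colors.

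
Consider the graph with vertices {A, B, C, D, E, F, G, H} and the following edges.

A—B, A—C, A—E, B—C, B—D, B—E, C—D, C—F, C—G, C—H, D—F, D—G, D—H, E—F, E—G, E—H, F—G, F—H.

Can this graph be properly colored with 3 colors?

No

C, D, F, G form a clique, so at least 4 colors are needed.
So 3 colors are not enough.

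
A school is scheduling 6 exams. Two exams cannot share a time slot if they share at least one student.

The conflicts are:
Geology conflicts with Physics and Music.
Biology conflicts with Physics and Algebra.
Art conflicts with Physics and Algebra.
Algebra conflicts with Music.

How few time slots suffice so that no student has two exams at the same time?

The cycle Geology-Physics-Biology-Algebra-Music-Geology has odd length 5, so it cannot be 2-colored; at least 3 time slots are needed.
3 time slots suffice: time slot 1 → {Physics, Algebra}; time slot 2 → {Geology, Biology, Art}; time slot 3 → {Music}. Each listed conflict is separated.

3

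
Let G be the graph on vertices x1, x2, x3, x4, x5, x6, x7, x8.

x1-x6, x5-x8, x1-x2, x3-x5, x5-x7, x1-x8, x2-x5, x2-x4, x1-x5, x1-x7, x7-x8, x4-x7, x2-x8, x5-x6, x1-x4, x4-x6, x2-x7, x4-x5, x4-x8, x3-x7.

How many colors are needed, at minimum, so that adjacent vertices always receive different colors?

x1, x2, x4, x5, x7, x8 are mutually adjacent (a clique of size 6), so at least 6 colors are needed.
6 colors suffice: color 1 → {x5}; color 2 → {x1, x3}; color 3 → {x6, x7}; color 4 → {x4}; color 5 → {x8}; color 6 → {x2}. No two adjacent vertices share a color.

6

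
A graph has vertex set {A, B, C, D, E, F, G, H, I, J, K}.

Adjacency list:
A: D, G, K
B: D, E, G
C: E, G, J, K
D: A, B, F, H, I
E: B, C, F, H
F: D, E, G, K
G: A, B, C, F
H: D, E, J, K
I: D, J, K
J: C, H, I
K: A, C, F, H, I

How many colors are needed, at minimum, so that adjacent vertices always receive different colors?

H and J are adjacent, so at least 2 colors are needed.
2 colors suffice: color red → {D, E, G, J, K}; color blue → {A, B, C, F, H, I}. Each edge has distinct colors on its endpoints.

2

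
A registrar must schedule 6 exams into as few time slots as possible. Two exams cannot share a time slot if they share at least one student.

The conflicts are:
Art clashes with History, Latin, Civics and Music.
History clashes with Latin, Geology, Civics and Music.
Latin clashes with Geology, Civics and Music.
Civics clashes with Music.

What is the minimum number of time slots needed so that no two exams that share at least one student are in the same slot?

Art, History, Latin, Civics, Music all conflict with each other, so at least 5 time slots are needed.
A valid assignment using 5 time slots: Art=3, History=2, Latin=1, Geology=3, Civics=5, Music=4. No two conflicting exams share a time slot.

5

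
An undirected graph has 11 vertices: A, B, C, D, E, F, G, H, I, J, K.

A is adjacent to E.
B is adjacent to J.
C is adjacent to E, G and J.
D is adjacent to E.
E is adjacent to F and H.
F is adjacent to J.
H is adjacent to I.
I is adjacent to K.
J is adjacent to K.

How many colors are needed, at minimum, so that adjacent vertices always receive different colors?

C and J are adjacent, so at least 2 colors are needed.
2 colors suffice: color red → {E, G, I, J}; color blue → {A, B, C, D, F, H, K}. No two adjacent vertices share a color.

2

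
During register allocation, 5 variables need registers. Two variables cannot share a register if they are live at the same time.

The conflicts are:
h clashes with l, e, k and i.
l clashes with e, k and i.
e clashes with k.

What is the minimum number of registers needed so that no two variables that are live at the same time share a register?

4

h, l, e, k all conflict with each other, so at least 4 registers are needed.
4 registers suffice: register 1 → {h}; register 2 → {l}; register 3 → {e, i}; register 4 → {k}. Every pair that conflicts lands in different registers.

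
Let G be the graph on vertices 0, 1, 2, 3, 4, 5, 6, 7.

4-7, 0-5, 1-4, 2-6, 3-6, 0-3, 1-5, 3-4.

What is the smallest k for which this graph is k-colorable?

The cycle 5-1-4-3-0-5 has odd length 5, so it cannot be 2-colored; at least 3 colors are needed.
3 colors suffice: color red → {0, 4, 6}; color blue → {1, 2, 3, 7}; color green → {5}. Each edge has distinct colors on its endpoints.

3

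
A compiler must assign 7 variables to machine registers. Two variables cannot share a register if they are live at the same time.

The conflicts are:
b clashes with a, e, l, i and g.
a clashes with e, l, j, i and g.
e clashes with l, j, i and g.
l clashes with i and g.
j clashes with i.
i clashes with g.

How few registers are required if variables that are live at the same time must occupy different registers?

6

b, a, e, l, i, g are mutually in conflict, so at least 6 registers are needed.
A valid assignment using 6 registers: b=5, a=3, e=2, l=6, j=4, i=1, g=4. No two conflicting variables share a register.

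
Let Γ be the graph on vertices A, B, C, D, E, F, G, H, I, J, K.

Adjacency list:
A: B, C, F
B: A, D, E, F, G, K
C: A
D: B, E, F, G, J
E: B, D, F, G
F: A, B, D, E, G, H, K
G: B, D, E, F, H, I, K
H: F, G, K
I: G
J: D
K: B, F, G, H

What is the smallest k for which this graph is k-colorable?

B, D, E, F, G are pairwise adjacent (a clique of size 5), so at least 5 colors are needed.
5 colors suffice: color 1 → {A, G, J}; color 2 → {C, F, I}; color 3 → {B, H}; color 4 → {D, K}; color 5 → {E}. Every edge joins two different colors.

5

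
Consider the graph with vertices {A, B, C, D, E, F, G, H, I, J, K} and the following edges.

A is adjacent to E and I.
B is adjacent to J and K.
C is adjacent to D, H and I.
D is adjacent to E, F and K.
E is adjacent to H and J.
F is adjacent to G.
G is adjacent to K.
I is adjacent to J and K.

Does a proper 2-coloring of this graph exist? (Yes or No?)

The cycle C-I-A-E-D-C has odd length 5, so it cannot be 2-colored; at least 3 colors are needed.
So 2 colors are not enough.

No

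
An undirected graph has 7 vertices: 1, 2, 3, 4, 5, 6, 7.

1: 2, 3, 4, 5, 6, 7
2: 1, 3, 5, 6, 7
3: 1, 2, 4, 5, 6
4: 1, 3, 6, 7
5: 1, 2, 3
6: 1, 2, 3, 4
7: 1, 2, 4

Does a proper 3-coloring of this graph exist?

No

1, 2, 3, 6 are pairwise adjacent (a clique of size 4), so at least 4 colors are needed.
So 3 colors are not enough.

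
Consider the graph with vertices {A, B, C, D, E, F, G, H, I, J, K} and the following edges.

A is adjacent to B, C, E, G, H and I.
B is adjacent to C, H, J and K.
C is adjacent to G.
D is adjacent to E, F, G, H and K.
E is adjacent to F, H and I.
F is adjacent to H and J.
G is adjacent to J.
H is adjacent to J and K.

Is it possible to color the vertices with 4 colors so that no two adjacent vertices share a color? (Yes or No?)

Yes

The chromatic number is 4. D, E, F, H form a clique, so at least 4 colors are needed.
4 colors suffice: color 1 → {G, H, I}; color 2 → {A, D, J}; color 3 → {B, E}; color 4 → {C, F, K}.
That is already a proper 4-coloring.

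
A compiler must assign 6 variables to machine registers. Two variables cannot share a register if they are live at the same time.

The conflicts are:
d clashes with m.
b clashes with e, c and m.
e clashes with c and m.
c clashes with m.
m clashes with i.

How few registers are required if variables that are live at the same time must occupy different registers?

b, e, c, m all conflict with each other, so at least 4 registers are needed.
4 registers suffice: d=2, b=2, e=3, c=4, m=1, i=2. No two conflicting variables share a register.

4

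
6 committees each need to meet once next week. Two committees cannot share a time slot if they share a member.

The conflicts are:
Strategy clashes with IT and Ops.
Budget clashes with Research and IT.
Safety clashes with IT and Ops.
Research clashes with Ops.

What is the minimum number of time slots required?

3

The cycle IT-Budget-Research-Ops-Strategy-IT has odd length 5, so it cannot be 2-colored; at least 3 time slots are needed.
A valid assignment using 3 time slots: Strategy=2, Budget=3, Safety=2, Research=2, IT=1, Ops=1. Every pair that conflicts lands in different time slots.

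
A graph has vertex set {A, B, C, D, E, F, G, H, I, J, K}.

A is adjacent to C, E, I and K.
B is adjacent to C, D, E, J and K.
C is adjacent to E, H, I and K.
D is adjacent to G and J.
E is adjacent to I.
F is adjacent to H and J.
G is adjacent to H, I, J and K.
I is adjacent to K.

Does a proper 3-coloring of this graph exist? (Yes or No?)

A, C, I, K are pairwise adjacent (a clique of size 4), so at least 4 colors are needed.
So 3 colors are not enough.

No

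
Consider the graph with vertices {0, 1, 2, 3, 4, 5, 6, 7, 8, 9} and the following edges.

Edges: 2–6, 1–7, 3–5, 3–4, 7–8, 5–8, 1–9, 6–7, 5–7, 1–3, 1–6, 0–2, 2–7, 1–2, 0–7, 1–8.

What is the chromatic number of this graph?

4

1, 2, 6, 7 form a clique, so at least 4 colors are needed.
4 colors suffice: color a → {0, 1, 4, 5}; color b → {3, 7, 9}; color c → {2, 8}; color d → {6}. Each edge has distinct colors on its endpoints.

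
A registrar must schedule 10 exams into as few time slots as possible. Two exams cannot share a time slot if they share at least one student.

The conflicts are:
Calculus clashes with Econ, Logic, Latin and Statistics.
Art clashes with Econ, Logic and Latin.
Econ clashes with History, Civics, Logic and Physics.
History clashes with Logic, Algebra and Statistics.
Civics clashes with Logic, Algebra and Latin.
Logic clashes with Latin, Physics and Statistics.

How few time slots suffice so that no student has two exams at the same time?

Civics, Logic, Latin pairwise conflict, so at least 3 time slots are needed.
A valid assignment using 3 time slots: Calculus=3, Art=3, Econ=2, History=3, Civics=3, Logic=1, Algebra=1, Latin=2, Physics=3, Statistics=2. Each listed conflict is separated.

3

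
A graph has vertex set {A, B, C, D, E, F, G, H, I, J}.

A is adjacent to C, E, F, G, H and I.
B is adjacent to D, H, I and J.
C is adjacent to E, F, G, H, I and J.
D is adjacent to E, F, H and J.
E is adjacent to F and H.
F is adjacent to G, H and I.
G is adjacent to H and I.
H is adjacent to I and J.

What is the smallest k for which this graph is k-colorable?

6

A, C, F, G, H, I form a clique, so at least 6 colors are needed.
One proper 6-coloring: A=5, B=5, C=3, D=3, E=4, F=2, G=6, H=1, I=4, J=2. Each edge has distinct colors on its endpoints.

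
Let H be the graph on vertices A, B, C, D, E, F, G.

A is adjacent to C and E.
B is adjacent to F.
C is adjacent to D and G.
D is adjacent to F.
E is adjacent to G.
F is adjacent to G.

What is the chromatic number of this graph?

B and F are adjacent, so at least 2 colors are needed.
A valid assignment using 2 colors: A=2, B=2, C=1, D=2, E=1, F=1, G=2. Each edge has distinct colors on its endpoints.

2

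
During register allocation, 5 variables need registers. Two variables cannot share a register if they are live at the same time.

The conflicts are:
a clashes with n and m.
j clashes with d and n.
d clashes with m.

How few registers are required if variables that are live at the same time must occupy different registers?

3

The cycle a-n-j-d-m-a has odd length 5, so it cannot be 2-colored; at least 3 registers are needed.
3 registers suffice: register 1 → {a, j}; register 2 → {d, n}; register 3 → {m}. No two conflicting variables share a register.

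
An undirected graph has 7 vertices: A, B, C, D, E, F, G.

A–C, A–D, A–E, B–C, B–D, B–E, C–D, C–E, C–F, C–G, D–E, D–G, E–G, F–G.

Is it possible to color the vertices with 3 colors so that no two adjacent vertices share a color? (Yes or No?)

No

C, D, E, G are mutually adjacent (a clique of size 4), so at least 4 colors are needed.
So 3 colors are not enough.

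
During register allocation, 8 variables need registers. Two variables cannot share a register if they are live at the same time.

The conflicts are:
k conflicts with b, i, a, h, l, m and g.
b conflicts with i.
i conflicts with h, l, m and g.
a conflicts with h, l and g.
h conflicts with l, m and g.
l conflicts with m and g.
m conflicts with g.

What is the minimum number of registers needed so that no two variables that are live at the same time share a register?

k, i, h, l, m, g are mutually in conflict, so at least 6 registers are needed.
Using 6 registers: k=1, b=2, i=4, a=4, h=2, l=3, m=6, g=5. No two conflicting variables share a register.

6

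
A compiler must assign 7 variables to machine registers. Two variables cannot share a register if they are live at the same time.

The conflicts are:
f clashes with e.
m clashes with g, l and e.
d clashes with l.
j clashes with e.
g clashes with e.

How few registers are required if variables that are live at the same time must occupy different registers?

m, g, e all conflict with each other, so at least 3 registers are needed.
3 registers suffice: f=2, m=2, d=2, j=2, g=3, l=1, e=1. Each listed conflict is separated.

3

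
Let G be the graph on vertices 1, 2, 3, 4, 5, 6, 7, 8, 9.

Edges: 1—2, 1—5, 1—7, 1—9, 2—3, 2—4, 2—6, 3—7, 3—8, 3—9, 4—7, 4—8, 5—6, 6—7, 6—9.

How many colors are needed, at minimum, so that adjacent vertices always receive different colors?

3 and 9 are adjacent, so at least 2 colors are needed.
2 colors suffice: color a → {1, 3, 4, 6}; color b → {2, 5, 7, 8, 9}. No two adjacent vertices share a color.

2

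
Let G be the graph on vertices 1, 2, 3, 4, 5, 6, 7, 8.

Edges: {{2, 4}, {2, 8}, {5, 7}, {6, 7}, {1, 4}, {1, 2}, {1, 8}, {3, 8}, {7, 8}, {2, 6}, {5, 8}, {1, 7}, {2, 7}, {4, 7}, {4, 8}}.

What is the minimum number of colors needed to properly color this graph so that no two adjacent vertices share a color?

1, 2, 4, 7, 8 form a clique, so at least 5 colors are needed.
5 colors suffice: 1=purple, 2=green, 3=red, 4=yellow, 5=green, 6=blue, 7=red, 8=blue. Every edge joins two different colors.

5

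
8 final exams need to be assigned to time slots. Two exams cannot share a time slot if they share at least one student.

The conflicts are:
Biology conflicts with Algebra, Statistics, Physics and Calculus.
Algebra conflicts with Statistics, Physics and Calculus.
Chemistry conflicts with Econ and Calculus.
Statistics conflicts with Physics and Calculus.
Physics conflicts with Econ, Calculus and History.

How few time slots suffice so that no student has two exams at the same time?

5

Biology, Algebra, Statistics, Physics, Calculus pairwise conflict, so at least 5 time slots are needed.
Using 5 time slots: Biology=4, Algebra=3, Chemistry=1, Statistics=5, Physics=1, Econ=2, Calculus=2, History=2. Every pair that conflicts lands in different time slots.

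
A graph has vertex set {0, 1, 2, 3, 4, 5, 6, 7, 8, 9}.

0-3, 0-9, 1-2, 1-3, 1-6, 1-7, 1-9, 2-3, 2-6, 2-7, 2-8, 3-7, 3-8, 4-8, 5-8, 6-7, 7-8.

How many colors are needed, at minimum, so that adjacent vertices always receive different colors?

2, 3, 7, 8 are pairwise adjacent (a clique of size 4), so at least 4 colors are needed.
4 colors suffice: 0=a, 1=a, 2=b, 3=c, 4=b, 5=b, 6=c, 7=d, 8=a, 9=b. Every edge joins two different colors.

4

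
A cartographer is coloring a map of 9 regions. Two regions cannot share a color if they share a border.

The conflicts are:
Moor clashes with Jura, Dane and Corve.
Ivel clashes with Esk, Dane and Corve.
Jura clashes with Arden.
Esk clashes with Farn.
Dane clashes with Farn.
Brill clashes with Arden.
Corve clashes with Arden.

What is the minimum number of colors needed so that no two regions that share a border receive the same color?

Moor and Jura conflict, so at least 2 colors are needed.
A valid assignment using 2 colors: Moor=1, Ivel=1, Jura=2, Esk=2, Dane=2, Brill=2, Corve=2, Farn=1, Arden=1. No two conflicting regions share a color.

2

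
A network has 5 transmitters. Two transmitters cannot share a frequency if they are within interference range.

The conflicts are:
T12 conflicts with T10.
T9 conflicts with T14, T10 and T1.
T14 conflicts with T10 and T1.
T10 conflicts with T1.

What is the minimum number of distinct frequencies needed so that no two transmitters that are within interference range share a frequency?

4

T9, T14, T10, T1 pairwise conflict, so at least 4 frequencies are needed.
4 frequencies suffice: frequency 1 → {T10}; frequency 2 → {T12, T14}; frequency 3 → {T9}; frequency 4 → {T1}. Each listed conflict is separated.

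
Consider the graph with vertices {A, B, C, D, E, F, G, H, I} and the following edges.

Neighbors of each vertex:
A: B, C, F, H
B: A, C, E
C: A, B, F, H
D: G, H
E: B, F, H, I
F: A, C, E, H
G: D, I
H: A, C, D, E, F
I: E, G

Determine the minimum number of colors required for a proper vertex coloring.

A, C, F, H are pairwise adjacent (a clique of size 4), so at least 4 colors are needed.
4 colors suffice: color red → {B, G, H}; color blue → {A, D, E}; color green → {C, I}; color yellow → {F}. Each edge has distinct colors on its endpoints.

4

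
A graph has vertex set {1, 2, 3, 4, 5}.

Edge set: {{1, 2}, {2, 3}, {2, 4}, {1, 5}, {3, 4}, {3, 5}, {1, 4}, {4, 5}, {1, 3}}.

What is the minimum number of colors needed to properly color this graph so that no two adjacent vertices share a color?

1, 3, 4, 5 are pairwise adjacent (a clique of size 4), so at least 4 colors are needed.
4 colors suffice: color red → {4}; color blue → {3}; color green → {1}; color yellow → {2, 5}. No two adjacent vertices share a color.

4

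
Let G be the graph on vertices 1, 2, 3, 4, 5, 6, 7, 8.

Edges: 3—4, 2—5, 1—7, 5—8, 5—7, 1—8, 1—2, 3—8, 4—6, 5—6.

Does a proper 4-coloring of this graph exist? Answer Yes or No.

Yes

The chromatic number is 3. The cycle 5-6-4-3-8-5 has odd length 5, so it cannot be 2-colored; at least 3 colors are needed.
3 colors suffice: color a → {1, 4, 5}; color b → {2, 6, 7, 8}; color c → {3}.
Since 4 ≥ 3, a proper 4-coloring certainly exists.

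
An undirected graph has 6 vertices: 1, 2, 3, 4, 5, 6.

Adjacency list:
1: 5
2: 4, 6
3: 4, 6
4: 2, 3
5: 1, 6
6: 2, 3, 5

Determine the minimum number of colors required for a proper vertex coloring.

1 and 5 are adjacent, so at least 2 colors are needed.
2 colors suffice: color a → {1, 4, 6}; color b → {2, 3, 5}. Every edge joins two different colors.

2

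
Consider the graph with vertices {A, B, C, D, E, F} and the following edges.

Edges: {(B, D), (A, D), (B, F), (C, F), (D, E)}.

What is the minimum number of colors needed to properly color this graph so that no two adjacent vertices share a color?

2

A and D are adjacent, so at least 2 colors are needed.
One proper 2-coloring: A=2, B=2, C=2, D=1, E=2, F=1. No two adjacent vertices share a color.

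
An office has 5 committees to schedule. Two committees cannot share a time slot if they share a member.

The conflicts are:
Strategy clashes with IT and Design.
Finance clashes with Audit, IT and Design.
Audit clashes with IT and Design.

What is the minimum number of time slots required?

Finance, Audit, Design all conflict with each other, so at least 3 time slots are needed.
3 time slots suffice: time slot 1 → {IT, Design}; time slot 2 → {Strategy, Finance}; time slot 3 → {Audit}. No two conflicting committees share a time slot.

3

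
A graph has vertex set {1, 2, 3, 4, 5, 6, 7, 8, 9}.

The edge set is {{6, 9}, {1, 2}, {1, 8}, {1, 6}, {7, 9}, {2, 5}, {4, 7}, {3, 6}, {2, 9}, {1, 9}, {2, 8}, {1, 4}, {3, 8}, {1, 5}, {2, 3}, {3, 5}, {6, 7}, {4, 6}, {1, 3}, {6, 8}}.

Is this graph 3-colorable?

No

1, 2, 3, 8 are pairwise adjacent (a clique of size 4), so at least 4 colors are needed.
So 3 colors are not enough.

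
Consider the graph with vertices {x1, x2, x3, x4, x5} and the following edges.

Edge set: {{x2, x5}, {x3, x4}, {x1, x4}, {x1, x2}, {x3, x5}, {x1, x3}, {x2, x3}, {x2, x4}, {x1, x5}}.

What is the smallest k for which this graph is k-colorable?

x1, x2, x3, x5 are pairwise adjacent (a clique of size 4), so at least 4 colors are needed.
4 colors suffice: color 1 → {x1}; color 2 → {x2}; color 3 → {x3}; color 4 → {x4, x5}. No two adjacent vertices share a color.

4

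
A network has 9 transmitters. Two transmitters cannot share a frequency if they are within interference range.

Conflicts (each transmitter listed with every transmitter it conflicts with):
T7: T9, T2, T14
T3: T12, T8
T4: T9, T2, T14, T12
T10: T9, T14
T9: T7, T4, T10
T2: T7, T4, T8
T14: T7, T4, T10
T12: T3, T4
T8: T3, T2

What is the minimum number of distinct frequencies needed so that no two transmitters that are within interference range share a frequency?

3

The cycle T8-T2-T4-T12-T3-T8 has odd length 5, so it cannot be 2-colored; at least 3 frequencies are needed.
3 frequencies suffice: frequency 1 → {T7, T3, T4, T10}; frequency 2 → {T9, T2, T14, T12}; frequency 3 → {T8}. Every pair that conflicts lands in different frequencies.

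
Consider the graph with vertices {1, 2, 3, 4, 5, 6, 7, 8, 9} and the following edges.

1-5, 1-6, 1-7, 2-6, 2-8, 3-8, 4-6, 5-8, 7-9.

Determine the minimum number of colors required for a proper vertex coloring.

The cycle 5-8-2-6-1-5 has odd length 5, so it cannot be 2-colored; at least 3 colors are needed.
One proper 3-coloring: 1=a, 2=c, 3=b, 4=a, 5=b, 6=b, 7=b, 8=a, 9=a. No two adjacent vertices share a color.

3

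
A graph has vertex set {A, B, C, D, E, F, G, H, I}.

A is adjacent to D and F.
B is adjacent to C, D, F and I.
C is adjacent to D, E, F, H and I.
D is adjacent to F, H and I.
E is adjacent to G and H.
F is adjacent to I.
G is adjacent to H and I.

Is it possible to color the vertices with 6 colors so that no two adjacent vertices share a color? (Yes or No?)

Yes

The chromatic number is 5. B, C, D, F, I form a clique, so at least 5 colors are needed.
One proper 5-coloring: A=1, B=5, C=1, D=2, E=2, F=4, G=1, H=3, I=3.
Since 6 ≥ 5, a proper 6-coloring certainly exists.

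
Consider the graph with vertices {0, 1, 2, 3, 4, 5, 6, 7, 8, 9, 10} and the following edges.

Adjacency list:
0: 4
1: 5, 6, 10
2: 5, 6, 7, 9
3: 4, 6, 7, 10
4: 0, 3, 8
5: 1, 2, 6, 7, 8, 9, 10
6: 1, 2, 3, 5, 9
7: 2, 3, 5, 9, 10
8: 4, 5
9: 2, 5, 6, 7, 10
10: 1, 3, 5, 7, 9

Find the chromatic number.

4

2, 5, 7, 9 are pairwise adjacent (a clique of size 4), so at least 4 colors are needed.
4 colors suffice: color a → {0, 3, 5}; color b → {4, 6, 7}; color c → {2, 8, 10}; color d → {1, 9}. No two adjacent vertices share a color.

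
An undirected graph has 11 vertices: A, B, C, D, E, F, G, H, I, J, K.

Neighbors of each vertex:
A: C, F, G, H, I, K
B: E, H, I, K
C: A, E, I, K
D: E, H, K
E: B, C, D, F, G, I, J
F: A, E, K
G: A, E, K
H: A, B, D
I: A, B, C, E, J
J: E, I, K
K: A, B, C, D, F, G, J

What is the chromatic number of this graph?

3

A, C, K form a triangle, so at least 3 colors are needed.
A valid assignment using 3 colors: A=2, B=3, C=3, D=3, E=2, F=3, G=3, H=1, I=1, J=3, K=1. No two adjacent vertices share a color.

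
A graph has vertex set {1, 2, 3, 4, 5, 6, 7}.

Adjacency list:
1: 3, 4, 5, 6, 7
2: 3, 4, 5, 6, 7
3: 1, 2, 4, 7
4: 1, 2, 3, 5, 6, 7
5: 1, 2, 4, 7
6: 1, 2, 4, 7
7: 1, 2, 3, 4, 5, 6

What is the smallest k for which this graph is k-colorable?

2, 4, 5, 7 form a clique, so at least 4 colors are needed.
4 colors suffice: color red → {7}; color blue → {4}; color green → {1, 2}; color yellow → {3, 5, 6}. No two adjacent vertices share a color.

4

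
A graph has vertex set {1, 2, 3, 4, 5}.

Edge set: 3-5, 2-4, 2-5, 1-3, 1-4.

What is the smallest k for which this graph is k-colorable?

3

The cycle 4-1-3-5-2-4 has odd length 5, so it cannot be 2-colored; at least 3 colors are needed.
3 colors suffice: 1=b, 2=a, 3=a, 4=c, 5=b. Every edge joins two different colors.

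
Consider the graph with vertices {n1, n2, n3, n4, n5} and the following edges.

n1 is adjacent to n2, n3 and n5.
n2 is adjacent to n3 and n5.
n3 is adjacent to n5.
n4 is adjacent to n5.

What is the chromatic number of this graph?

4

n1, n2, n3, n5 form a clique, so at least 4 colors are needed.
One proper 4-coloring: n1=2, n2=3, n3=4, n4=2, n5=1. No two adjacent vertices share a color.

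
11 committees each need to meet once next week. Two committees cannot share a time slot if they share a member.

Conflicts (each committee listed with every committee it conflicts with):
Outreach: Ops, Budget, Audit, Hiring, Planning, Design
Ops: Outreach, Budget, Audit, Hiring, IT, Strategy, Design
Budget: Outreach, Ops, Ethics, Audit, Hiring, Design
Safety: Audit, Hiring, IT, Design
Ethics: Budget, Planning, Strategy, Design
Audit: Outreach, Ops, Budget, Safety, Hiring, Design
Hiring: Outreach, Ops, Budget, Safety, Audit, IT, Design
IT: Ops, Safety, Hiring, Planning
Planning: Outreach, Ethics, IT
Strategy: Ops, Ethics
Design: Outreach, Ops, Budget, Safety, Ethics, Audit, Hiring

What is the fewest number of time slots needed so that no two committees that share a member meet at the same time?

Outreach, Ops, Budget, Audit, Hiring, Design pairwise conflict, so at least 6 time slots are needed.
6 time slots suffice: time slot 1 → {IT, Strategy, Design}; time slot 2 → {Ops, Safety, Ethics}; time slot 3 → {Hiring, Planning}; time slot 4 → {Audit}; time slot 5 → {Outreach}; time slot 6 → {Budget}. Every pair that conflicts lands in different time slots.

6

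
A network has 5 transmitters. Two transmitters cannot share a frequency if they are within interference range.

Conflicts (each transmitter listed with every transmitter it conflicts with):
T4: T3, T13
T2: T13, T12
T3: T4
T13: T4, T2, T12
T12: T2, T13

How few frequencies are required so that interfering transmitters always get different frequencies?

3

T2, T13, T12 pairwise conflict, so at least 3 frequencies are needed.
3 frequencies suffice: frequency 1 → {T3, T13}; frequency 2 → {T4, T12}; frequency 3 → {T2}. No two conflicting transmitters share a frequency.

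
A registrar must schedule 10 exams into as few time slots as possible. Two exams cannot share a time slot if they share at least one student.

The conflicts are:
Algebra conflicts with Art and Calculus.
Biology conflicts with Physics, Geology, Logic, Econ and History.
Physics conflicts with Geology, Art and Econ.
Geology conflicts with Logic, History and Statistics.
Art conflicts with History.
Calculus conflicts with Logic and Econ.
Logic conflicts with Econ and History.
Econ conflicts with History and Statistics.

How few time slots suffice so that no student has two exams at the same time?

4

Biology, Logic, Econ, History pairwise conflict, so at least 4 time slots are needed.
4 time slots suffice: time slot 1 → {Geology, Art, Econ}; time slot 2 → {Biology, Calculus, Statistics}; time slot 3 → {Algebra, Physics, Logic}; time slot 4 → {History}. No two conflicting exams share a time slot.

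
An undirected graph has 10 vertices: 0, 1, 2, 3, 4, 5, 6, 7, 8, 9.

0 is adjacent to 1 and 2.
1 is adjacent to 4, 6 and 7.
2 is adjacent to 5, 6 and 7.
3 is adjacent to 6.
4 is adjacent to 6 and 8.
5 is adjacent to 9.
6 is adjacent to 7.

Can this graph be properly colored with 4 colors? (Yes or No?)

Yes

The chromatic number is 3. 2, 6, 7 are pairwise adjacent, so at least 3 colors are needed.
A valid assignment using 3 colors: 0=red, 1=blue, 2=blue, 3=blue, 4=green, 5=red, 6=red, 7=green, 8=red, 9=blue.
Since 4 ≥ 3, a proper 4-coloring certainly exists.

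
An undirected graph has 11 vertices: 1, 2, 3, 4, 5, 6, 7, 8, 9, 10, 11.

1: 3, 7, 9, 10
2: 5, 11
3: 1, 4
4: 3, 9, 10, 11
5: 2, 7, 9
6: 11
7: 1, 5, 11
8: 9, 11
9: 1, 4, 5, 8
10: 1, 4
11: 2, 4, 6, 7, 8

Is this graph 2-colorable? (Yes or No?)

No

The cycle 9-8-11-7-5-9 has odd length 5, so it cannot be 2-colored; at least 3 colors are needed.
So 2 colors are not enough.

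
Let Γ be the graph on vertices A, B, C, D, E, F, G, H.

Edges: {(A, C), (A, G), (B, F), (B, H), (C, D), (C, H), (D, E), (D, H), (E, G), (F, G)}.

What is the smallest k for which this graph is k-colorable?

C, D, H are mutually adjacent, so at least 3 colors are needed.
3 colors suffice: color 1 → {B, D, G}; color 2 → {A, E, F, H}; color 3 → {C}. No two adjacent vertices share a color.

3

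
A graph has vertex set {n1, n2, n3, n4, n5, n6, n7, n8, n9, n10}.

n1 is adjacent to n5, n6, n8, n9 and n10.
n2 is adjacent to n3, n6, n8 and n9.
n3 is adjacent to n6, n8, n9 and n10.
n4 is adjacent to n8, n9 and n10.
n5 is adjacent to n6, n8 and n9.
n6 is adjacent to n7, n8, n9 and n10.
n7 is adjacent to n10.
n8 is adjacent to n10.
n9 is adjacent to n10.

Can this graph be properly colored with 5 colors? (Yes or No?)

Yes

The chromatic number is 4. n3, n6, n9, n10 are mutually adjacent (a clique of size 4), so at least 4 colors are needed.
4 colors suffice: color 1 → {n4, n6}; color 2 → {n2, n5, n10}; color 3 → {n7, n8, n9}; color 4 → {n1, n3}.
Since 5 ≥ 4, a proper 5-coloring certainly exists.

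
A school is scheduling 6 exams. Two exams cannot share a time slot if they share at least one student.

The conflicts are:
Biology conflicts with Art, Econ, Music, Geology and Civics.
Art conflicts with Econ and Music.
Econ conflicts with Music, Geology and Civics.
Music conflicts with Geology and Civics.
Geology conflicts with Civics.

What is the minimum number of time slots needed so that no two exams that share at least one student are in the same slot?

Biology, Econ, Music, Geology, Civics all conflict with each other, so at least 5 time slots are needed.
5 time slots suffice: Biology=1, Art=4, Econ=2, Music=3, Geology=5, Civics=4. Every pair that conflicts lands in different time slots.

5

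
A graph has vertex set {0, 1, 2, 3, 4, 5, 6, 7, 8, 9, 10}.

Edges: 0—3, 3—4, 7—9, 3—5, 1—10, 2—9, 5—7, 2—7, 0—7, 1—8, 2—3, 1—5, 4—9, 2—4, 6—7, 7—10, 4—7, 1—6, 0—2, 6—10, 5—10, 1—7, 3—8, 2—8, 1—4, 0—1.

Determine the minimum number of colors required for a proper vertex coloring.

4

2, 4, 7, 9 are pairwise adjacent (a clique of size 4), so at least 4 colors are needed.
4 colors suffice: 0=c, 1=b, 2=b, 3=a, 4=c, 5=c, 6=c, 7=a, 8=c, 9=d, 10=d. Each edge has distinct colors on its endpoints.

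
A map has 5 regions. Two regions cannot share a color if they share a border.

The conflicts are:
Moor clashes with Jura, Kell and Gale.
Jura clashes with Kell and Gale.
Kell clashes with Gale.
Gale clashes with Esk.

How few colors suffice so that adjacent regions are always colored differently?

4

Moor, Jura, Kell, Gale are mutually in conflict, so at least 4 colors are needed.
A valid assignment using 4 colors: Moor=4, Jura=3, Kell=2, Gale=1, Esk=2. No two conflicting regions share a color.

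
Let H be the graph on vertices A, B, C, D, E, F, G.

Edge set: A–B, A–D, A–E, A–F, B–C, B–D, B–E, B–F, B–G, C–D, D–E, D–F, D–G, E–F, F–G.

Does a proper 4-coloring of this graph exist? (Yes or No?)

No

A, B, D, E, F form a clique, so at least 5 colors are needed.
So 4 colors are not enough.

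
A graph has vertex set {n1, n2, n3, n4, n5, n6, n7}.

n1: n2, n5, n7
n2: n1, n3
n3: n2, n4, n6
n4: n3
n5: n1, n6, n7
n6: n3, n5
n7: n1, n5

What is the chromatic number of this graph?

3

n1, n5, n7 are mutually adjacent, so at least 3 colors are needed.
3 colors suffice: color 1 → {n1, n3}; color 2 → {n2, n4, n5}; color 3 → {n6, n7}. Every edge joins two different colors.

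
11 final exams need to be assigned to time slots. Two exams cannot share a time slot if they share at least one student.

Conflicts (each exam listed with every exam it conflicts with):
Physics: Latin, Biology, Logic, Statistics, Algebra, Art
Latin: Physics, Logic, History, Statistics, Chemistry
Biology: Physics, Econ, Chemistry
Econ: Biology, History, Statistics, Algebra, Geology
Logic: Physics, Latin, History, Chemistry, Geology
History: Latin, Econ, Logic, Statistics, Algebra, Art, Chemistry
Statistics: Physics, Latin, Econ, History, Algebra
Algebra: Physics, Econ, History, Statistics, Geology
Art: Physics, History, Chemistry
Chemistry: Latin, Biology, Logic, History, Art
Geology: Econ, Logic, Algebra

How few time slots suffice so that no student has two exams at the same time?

Latin, Logic, History, Chemistry pairwise conflict, so at least 4 time slots are needed.
4 time slots suffice: time slot 1 → {Physics, History, Geology}; time slot 2 → {Statistics, Chemistry}; time slot 3 → {Biology, Logic, Algebra, Art}; time slot 4 → {Latin, Econ}. Each listed conflict is separated.

4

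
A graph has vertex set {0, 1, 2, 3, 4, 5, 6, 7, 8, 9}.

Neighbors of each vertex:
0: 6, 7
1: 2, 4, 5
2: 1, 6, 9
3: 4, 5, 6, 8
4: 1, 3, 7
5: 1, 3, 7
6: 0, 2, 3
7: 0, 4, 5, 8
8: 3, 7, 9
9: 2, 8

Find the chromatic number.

3

The cycle 3-8-9-2-6-3 has odd length 5, so it cannot be 2-colored; at least 3 colors are needed.
3 colors suffice: color a → {1, 3, 7, 9}; color b → {4, 5, 6, 8}; color c → {0, 2}. No two adjacent vertices share a color.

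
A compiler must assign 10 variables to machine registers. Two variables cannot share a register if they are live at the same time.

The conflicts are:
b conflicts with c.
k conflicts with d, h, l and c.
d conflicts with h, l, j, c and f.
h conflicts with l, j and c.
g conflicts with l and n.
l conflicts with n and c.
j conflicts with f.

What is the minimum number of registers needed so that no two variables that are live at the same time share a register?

5

k, d, h, l, c all conflict with each other, so at least 5 registers are needed.
Using 5 registers: b=1, k=5, d=2, h=4, g=3, l=1, n=2, j=1, c=3, f=3. Each listed conflict is separated.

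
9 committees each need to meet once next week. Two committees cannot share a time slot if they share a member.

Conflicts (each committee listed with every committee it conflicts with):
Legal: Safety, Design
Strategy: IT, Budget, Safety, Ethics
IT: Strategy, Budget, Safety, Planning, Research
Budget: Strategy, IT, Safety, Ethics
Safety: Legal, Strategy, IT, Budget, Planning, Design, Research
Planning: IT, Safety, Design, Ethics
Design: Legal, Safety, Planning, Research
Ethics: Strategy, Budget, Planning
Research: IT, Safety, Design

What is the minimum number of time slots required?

4

Strategy, IT, Budget, Safety pairwise conflict, so at least 4 time slots are needed.
A valid assignment using 4 time slots: Legal=3, Strategy=4, IT=2, Budget=3, Safety=1, Planning=3, Design=2, Ethics=1, Research=3. No two conflicting committees share a time slot.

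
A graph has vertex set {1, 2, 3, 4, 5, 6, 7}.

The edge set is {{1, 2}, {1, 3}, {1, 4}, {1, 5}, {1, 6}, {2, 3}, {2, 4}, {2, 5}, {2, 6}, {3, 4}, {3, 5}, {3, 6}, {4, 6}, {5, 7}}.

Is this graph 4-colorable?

1, 2, 3, 4, 6 are pairwise adjacent (a clique of size 5), so at least 5 colors are needed.
So 4 colors are not enough.

No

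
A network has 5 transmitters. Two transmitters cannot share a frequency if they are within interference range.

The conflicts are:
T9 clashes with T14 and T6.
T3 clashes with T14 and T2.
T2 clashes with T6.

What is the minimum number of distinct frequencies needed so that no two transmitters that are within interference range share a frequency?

The cycle T14-T3-T2-T6-T9-T14 has odd length 5, so it cannot be 2-colored; at least 3 frequencies are needed.
3 frequencies suffice: frequency 1 → {T9, T2}; frequency 2 → {T3, T6}; frequency 3 → {T14}. Every pair that conflicts lands in different frequencies.

3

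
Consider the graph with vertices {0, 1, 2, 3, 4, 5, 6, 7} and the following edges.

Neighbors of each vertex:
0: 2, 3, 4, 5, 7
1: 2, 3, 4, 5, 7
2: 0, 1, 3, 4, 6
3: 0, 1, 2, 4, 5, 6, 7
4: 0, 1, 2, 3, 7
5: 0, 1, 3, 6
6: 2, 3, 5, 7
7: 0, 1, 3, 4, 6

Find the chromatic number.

0, 3, 4, 7 are mutually adjacent (a clique of size 4), so at least 4 colors are needed.
4 colors suffice: 0=c, 1=c, 2=b, 3=a, 4=d, 5=b, 6=c, 7=b. No two adjacent vertices share a color.

4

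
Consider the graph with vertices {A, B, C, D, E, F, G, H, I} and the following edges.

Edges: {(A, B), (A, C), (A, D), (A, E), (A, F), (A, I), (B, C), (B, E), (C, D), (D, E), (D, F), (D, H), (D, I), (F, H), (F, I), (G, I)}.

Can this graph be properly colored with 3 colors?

No

A, D, F, I form a clique, so at least 4 colors are needed.
So 3 colors are not enough.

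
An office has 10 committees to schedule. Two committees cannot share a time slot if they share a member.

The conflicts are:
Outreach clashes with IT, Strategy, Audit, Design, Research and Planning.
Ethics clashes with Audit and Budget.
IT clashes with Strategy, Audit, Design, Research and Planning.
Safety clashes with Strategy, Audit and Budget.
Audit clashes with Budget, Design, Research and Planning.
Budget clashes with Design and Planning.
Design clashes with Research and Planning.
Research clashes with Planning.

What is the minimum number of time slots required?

Outreach, IT, Audit, Design, Research, Planning are mutually in conflict, so at least 6 time slots are needed.
A valid assignment using 6 time slots: Outreach=4, Ethics=3, IT=2, Safety=3, Strategy=1, Audit=1, Budget=2, Design=5, Research=6, Planning=3. No two conflicting committees share a time slot.

6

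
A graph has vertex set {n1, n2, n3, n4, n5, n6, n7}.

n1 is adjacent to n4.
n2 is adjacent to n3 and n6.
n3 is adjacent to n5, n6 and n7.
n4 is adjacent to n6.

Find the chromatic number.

3

n2, n3, n6 form a triangle, so at least 3 colors are needed.
3 colors suffice: n1=2, n2=3, n3=1, n4=1, n5=2, n6=2, n7=2. No two adjacent vertices share a color.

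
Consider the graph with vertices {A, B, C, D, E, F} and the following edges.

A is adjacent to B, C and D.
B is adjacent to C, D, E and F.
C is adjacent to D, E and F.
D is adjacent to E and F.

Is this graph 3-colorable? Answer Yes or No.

A, B, C, D are pairwise adjacent (a clique of size 4), so at least 4 colors are needed.
So 3 colors are not enough.

No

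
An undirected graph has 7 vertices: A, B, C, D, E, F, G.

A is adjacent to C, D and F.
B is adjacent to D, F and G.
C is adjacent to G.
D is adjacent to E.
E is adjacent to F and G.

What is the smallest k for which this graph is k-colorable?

The cycle B-D-A-C-G-B has odd length 5, so it cannot be 2-colored; at least 3 colors are needed.
3 colors suffice: color red → {A, G}; color blue → {C, D, F}; color green → {B, E}. Each edge has distinct colors on its endpoints.

3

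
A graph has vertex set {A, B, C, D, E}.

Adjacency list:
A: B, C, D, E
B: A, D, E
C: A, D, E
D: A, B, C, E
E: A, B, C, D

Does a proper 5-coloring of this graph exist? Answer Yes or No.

Yes

The chromatic number is 4. A, B, D, E are pairwise adjacent (a clique of size 4), so at least 4 colors are needed.
4 colors suffice: color 1 → {D}; color 2 → {E}; color 3 → {A}; color 4 → {B, C}.
Since 5 ≥ 4, a proper 5-coloring certainly exists.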